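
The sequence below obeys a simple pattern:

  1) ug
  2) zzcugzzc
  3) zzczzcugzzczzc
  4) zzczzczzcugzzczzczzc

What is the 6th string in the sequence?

zzczzczzczzczzcugzzczzczzczzczzc

s(k+1) = zzc·s(k)·zzc, so each term gains zzc as a prefix and zzc as a suffix.
From zzczzczzcugzzczzczzc, 2 further steps: zzczzczzcugzzczzczzc → zzczzczzczzcugzzczzczzczzc → (answer).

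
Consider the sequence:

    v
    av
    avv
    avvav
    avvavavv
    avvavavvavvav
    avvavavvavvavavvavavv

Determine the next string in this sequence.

avvavavvavvavavvavavvavvavavvavvav

From term 3 onward, concatenate the last term with the second-to-last: av·v = avv, avv·av = avvav, …
Continuing: avvavavvavvavavvavavv · avvavavvavvav gives term 8.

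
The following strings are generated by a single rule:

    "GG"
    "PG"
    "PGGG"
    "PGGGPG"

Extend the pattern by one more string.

PGGGPGPGGG

Each term (from the third on) is the previous term followed by the one before it: term 3 = PG·GG = PGGG.
The next term joins PGGGPG and PGGG.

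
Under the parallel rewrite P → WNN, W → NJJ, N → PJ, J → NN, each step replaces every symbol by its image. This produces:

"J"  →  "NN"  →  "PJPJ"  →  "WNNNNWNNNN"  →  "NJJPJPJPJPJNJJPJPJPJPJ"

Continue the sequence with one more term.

Applying the rule to each of the 22 symbols of NJJPJPJPJPJNJJPJPJPJPJ gives the pieces PJ NN NN WNN NN WNN NN WNN NN WNN NN PJ NN NN WNN NN WNN NN WNN NN WNN NN, which concatenate to the answer.

PJNNNNWNNNNWNNNNWNNNNWNNNNPJNNNNWNNNNWNNNNWNNNNWNNNN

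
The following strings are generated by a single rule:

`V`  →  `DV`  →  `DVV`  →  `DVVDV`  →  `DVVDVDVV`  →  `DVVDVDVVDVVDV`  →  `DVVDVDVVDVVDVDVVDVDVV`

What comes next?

This is a Fibonacci-style word recurrence s(k) = s(k−1)·s(k−2): e.g. DV·V = DVV.
So term 8 is DVVDVDVVDVVDVDVVDVDVV·DVVDVDVVDVVDV.

DVVDVDVVDVVDVDVVDVDVVDVVDVDVVDVVDV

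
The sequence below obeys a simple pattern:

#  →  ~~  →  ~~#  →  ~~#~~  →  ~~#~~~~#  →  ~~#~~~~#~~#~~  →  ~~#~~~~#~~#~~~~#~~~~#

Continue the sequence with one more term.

This is a Fibonacci-style word recurrence s(k) = s(k−1)·s(k−2): e.g. ~~·# = ~~#.
Continuing: ~~#~~~~#~~#~~~~#~~~~# · ~~#~~~~#~~#~~ gives term 8.

~~#~~~~#~~#~~~~#~~~~#~~#~~~~#~~#~~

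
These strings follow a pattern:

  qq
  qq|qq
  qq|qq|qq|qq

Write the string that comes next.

Every step duplicates the string with '|' between the halves.
So the next term is two copies of qq|qq|qq|qq with '|' between the halves.

qq|qq|qq|qq|qq|qq|qq|qq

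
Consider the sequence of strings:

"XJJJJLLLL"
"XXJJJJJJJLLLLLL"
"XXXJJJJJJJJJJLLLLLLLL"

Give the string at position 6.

Term n consists of n X's, followed by 3n+1 J's, followed by 2n+2 L's (n = 1, 2, …).
At n = 6 the blocks have lengths 6, 19, 14.

XXXXXXJJJJJJJJJJJJJJJJJJJLLLLLLLLLLLLLL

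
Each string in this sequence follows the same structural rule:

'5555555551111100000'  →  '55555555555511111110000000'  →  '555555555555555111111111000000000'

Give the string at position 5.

Reading off run lengths: 5 runs 9, 12, 15; 1 runs 5, 7, 9; 0 runs 5, 7, 9 — each is linear in n, where the shown terms are n = 3, 4, 5.
For term 5, n = 7, so the run lengths are 21, 13, 13.

55555555555555555555511111111111110000000000000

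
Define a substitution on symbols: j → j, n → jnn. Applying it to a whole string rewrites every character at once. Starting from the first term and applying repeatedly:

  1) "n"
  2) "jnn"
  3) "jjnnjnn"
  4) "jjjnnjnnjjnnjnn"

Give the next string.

jjjjnnjnnjjnnjnnjjjnnjnnjjnnjnn

φ(jjjnnjnnjjnnjnn) expands symbol-by-symbol to j j j jnn jnn j jnn jnn j j jnn jnn j jnn jnn; joining the 15 pieces gives the next term.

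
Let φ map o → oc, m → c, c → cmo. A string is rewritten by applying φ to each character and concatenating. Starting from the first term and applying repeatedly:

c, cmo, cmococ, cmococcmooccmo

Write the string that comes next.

cmococcmooccmocmocococcmocmococ

Applying the rule to each of the 14 symbols of cmococcmooccmo gives the pieces cmo c oc cmo oc cmo cmo c oc oc cmo cmo c oc, which concatenate to the answer.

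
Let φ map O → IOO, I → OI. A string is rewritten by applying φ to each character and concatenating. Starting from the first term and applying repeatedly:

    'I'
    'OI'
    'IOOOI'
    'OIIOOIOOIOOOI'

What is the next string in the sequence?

IOOOIOIIOOIOOOIIOOIOOOIIOOIOOIOOOI

Applying the rule to each of the 13 symbols of OIIOOIOOIOOOI gives the pieces IOO OI OI IOO IOO OI IOO IOO OI IOO IOO IOO OI, which concatenate to the answer.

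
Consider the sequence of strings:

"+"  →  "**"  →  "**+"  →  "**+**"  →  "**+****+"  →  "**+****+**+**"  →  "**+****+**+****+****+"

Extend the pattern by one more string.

**+****+**+****+****+**+****+**+**

From term 3 onward, concatenate the last term with the second-to-last: **·+ = **+, **+·** = **+**, …
The next term joins **+****+**+****+****+ and **+****+**+**.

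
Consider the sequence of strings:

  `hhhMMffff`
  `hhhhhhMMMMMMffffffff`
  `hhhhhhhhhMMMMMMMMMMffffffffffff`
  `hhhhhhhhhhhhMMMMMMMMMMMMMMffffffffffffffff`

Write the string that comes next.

hhhhhhhhhhhhhhhMMMMMMMMMMMMMMMMMMffffffffffffffffffff

The n-th term is 3n h's then 4n-2 M's then 4n f's (n = 1, 2, …).
Setting n = 5 gives 15, 18, 20 characters in each block.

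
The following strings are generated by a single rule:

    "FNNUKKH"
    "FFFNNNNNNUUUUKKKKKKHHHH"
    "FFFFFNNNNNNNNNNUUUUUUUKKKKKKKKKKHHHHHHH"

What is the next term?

FFFFFFFNNNNNNNNNNNNNNUUUUUUUUUUKKKKKKKKKKKKKKHHHHHHHHHH

Reading off run lengths: F runs 1, 3, 5; N runs 2, 6, 10; U runs 1, 4, 7; K runs 2, 6, 10; H runs 1, 4, 7 — each is linear in n (n = 1, 2, …).
Setting n = 4 gives 7, 14, 10, 14, 10 characters in each block.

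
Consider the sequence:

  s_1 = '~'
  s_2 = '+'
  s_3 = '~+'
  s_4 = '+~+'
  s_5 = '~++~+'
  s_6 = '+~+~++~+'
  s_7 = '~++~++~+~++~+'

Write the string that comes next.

This is a Fibonacci-style word recurrence s(k) = s(k−2)·s(k−1): e.g. ~·+ = ~+.
So term 8 is +~+~++~+·~++~++~+~++~+.

+~+~++~+~++~++~+~++~+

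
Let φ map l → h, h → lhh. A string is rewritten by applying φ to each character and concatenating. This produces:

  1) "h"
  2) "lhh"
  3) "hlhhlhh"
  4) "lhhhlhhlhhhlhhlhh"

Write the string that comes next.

Rewriting the 17 symbols of lhhhlhhlhhhlhhlhh one by one yields h lhh lhh lhh h lhh lhh h lhh lhh lhh h lhh lhh h lhh lhh; concatenated:

hlhhlhhlhhhlhhlhhhlhhlhhlhhhlhhlhhhlhhlhh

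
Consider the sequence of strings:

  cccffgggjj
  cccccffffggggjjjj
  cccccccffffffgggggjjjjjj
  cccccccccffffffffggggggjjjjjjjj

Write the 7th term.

Reading off run lengths: c runs 3, 5, 7, 9; f runs 2, 4, 6, 8; g runs 3, 4, 5, 6; j runs 2, 4, 6, 8 — each is linear in n (n = 1, 2, …).
Setting n = 7 gives 15, 14, 9, 14 characters in each block.

cccccccccccccccffffffffffffffgggggggggjjjjjjjjjjjjjj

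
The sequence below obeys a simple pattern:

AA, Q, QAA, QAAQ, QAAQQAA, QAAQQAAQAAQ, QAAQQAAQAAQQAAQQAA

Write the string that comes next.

From term 3 onward, concatenate the last term with the second-to-last: Q·AA = QAA, QAA·Q = QAAQ, …
Continuing: QAAQQAAQAAQQAAQQAA · QAAQQAAQAAQ gives term 8.

QAAQQAAQAAQQAAQQAAQAAQQAAQAAQ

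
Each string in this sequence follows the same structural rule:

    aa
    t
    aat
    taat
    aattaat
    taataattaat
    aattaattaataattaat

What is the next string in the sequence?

This is a Fibonacci-style word recurrence s(k) = s(k−2)·s(k−1): e.g. aa·t = aat.
Continuing: taataattaat · aattaattaataattaat gives term 8.

taataattaataattaattaataattaat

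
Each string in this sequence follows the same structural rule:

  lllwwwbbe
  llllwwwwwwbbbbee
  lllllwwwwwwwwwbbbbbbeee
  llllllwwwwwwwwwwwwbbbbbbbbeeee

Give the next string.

lllllllwwwwwwwwwwwwwwwbbbbbbbbbbeeeee

Term n consists of n+2 l's, followed by 3n w's, followed by 2n b's, followed by n e's (n = 1, 2, …).
For the next term, n = 5, so the run lengths are 7, 15, 10, 5.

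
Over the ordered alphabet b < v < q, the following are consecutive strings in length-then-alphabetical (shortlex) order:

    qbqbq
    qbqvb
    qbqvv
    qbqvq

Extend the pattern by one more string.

Treat qbqvq as a base-3 numeral over the given alphabet and add one, carrying through any trailing q's.

qbqqb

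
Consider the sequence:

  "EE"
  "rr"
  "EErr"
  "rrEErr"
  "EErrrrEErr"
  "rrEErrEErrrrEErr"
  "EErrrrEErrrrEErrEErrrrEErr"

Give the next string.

rrEErrEErrrrEErrEErrrrEErrrrEErrEErrrrEErr

Each term (from the third on) is the two preceding terms concatenated in order: term 3 = EE·rr = EErr.
Continuing: rrEErrEErrrrEErr · EErrrrEErrrrEErrEErrrrEErr gives term 8.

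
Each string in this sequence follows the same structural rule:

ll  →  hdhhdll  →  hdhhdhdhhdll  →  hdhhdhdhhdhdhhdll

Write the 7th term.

Every step adds hdhhd at the front: s(k+1) = hdhhd·s(k).
From hdhhdhdhhdhdhhdll, 3 further steps: hdhhdhdhhdhdhhdll → hdhhdhdhhdhdhhdhdhhdll → hdhhdhdhhdhdhhdhdhhdhdhhdll → (answer).

hdhhdhdhhdhdhhdhdhhdhdhhdhdhhdll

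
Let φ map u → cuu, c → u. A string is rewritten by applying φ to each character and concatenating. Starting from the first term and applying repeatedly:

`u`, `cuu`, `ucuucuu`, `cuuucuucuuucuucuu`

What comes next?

φ(cuuucuucuuucuucuu) expands symbol-by-symbol to u cuu cuu cuu u cuu cuu u cuu cuu cuu u cuu cuu u cuu cuu; joining the 17 pieces gives the next term.

ucuucuucuuucuucuuucuucuucuuucuucuuucuucuu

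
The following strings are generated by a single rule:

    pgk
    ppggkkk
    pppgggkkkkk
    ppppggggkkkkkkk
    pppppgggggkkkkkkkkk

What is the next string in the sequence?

ppppppggggggkkkkkkkkkkk

Term n consists of n p's, followed by n g's, followed by 2n-1 k's (n = 1, 2, …).
Setting n = 6 gives 6, 6, 11 characters in each block.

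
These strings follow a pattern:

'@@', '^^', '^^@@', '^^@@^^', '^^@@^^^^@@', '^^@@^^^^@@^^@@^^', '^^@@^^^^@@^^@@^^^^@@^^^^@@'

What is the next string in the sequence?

From term 3 onward, concatenate the last term with the second-to-last: ^^·@@ = ^^@@, ^^@@·^^ = ^^@@^^, …
So term 8 is ^^@@^^^^@@^^@@^^^^@@^^^^@@·^^@@^^^^@@^^@@^^.

^^@@^^^^@@^^@@^^^^@@^^^^@@^^@@^^^^@@^^@@^^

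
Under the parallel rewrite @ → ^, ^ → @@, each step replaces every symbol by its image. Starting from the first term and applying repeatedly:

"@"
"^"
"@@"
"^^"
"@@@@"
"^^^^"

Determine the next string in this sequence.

Apply φ to ^^^^ symbol by symbol: ^→@@, ^→@@, ^→@@, ^→@@; joined: @@ @@ @@ @@.

@@@@@@@@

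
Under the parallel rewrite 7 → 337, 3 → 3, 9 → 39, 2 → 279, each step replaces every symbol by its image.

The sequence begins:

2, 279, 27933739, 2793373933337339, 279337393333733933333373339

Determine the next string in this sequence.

Rewriting the 27 symbols of 279337393333733933333373339 one by one yields 279 337 39 3 3 337 3 39 3 3 3 3 337 3 3 39 3 3 3 3 3 3 337 3 3 3 39; concatenated:

27933739333373393333337333933333333733339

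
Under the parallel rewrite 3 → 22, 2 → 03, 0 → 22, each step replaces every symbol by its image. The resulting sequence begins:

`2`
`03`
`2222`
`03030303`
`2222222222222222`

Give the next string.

Rewriting the 16 symbols of 2222222222222222 one by one yields 03 03 03 03 03 03 03 03 03 03 03 03 03 03 03 03; concatenated:

03030303030303030303030303030303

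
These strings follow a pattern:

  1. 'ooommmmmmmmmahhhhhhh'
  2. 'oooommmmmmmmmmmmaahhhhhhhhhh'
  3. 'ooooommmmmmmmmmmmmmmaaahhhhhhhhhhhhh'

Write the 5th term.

ooooooommmmmmmmmmmmmmmmmmmmmaaaaahhhhhhhhhhhhhhhhhhh

The n-th term is n o's then 3n m's then n-2 a's then 3n-2 h's, where the shown terms are n = 3, 4, 5.
For term 5, n = 7, so the run lengths are 7, 21, 5, 19.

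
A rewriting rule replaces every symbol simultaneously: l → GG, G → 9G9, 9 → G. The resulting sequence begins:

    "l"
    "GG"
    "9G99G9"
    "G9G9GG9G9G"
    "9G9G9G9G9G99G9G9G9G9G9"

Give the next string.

G9G9G9G9G9G9G9G9G9G9GG9G9G9G9G9G9G9G9G9G9G

Replace each of the 22 characters of 9G9G9G9G9G99G9G9G9G9G9 in place — G 9G9 G 9G9 G 9G9 G 9G9 G 9G9 G G 9G9 G 9G9 G 9G9 G 9G9 G 9G9 G — and concatenate.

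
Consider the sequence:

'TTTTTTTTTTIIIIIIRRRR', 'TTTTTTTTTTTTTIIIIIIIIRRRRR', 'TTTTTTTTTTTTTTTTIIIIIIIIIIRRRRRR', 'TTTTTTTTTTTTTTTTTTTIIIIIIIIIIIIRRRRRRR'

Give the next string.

Term n consists of 3n+1 T's, followed by 2n I's, followed by n+1 R's, where the shown terms are n = 3, 4, 5, 6.
Setting n = 7 gives 22, 14, 8 characters in each block.

TTTTTTTTTTTTTTTTTTTTTTIIIIIIIIIIIIIIRRRRRRRR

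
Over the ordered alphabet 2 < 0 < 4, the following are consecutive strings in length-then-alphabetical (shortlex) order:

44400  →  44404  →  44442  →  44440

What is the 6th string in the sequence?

Continuing the enumeration 2 steps past 44440: 44440 → 44444 → (answer).

222222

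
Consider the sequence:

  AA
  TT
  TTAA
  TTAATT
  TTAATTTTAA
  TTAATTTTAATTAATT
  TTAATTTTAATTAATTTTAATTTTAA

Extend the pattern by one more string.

TTAATTTTAATTAATTTTAATTTTAATTAATTTTAATTAATT

From term 3 onward, concatenate the last term with the second-to-last: TT·AA = TTAA, TTAA·TT = TTAATT, …
The next term joins TTAATTTTAATTAATTTTAATTTTAA and TTAATTTTAATTAATT.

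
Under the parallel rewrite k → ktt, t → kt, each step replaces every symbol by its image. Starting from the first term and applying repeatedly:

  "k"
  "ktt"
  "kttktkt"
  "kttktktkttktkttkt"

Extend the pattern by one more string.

kttktktkttktkttktkttktktkttktkttktktkttkt

Applying the rule to each of the 17 symbols of kttktktkttktkttkt gives the pieces ktt kt kt ktt kt ktt kt ktt kt kt ktt kt ktt kt kt ktt kt, which concatenate to the answer.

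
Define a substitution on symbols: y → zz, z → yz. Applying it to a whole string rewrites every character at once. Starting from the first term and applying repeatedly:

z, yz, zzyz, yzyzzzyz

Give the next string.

Apply φ to yzyzzzyz symbol by symbol: y→zz, z→yz, y→zz, z→yz, z→yz, z→yz, y→zz, z→yz; joined: zz yz zz yz yz yz zz yz.

zzyzzzyzyzyzzzyz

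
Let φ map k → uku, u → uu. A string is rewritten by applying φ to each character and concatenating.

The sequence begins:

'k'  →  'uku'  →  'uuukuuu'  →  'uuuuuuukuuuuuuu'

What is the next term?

Rewriting the 15 symbols of uuuuuuukuuuuuuu one by one yields uu uu uu uu uu uu uu uku uu uu uu uu uu uu uu; concatenated:

uuuuuuuuuuuuuuukuuuuuuuuuuuuuuu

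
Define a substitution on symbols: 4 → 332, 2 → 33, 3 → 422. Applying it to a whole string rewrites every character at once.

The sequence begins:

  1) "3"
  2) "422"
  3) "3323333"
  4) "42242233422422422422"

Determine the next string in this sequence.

Rewriting the 20 symbols of 42242233422422422422 one by one yields 332 33 33 332 33 33 422 422 332 33 33 332 33 33 332 33 33 332 33 33; concatenated:

332333333233334224223323333332333333233333323333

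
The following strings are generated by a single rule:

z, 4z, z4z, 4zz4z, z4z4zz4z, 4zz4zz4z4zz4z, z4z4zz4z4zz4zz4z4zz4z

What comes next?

From term 3 onward, concatenate the second-to-last term with the last: z·4z = z4z, 4z·z4z = 4zz4z, …
Continuing: 4zz4zz4z4zz4z · z4z4zz4z4zz4zz4z4zz4z gives term 8.

4zz4zz4z4zz4zz4z4zz4z4zz4zz4z4zz4z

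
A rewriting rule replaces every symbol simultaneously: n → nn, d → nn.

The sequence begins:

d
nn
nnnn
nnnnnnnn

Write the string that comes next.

Apply φ to nnnnnnnn symbol by symbol: n→nn, n→nn, n→nn, n→nn, n→nn, n→nn, n→nn, n→nn; joined: nn nn nn nn nn nn nn nn.

nnnnnnnnnnnnnnnn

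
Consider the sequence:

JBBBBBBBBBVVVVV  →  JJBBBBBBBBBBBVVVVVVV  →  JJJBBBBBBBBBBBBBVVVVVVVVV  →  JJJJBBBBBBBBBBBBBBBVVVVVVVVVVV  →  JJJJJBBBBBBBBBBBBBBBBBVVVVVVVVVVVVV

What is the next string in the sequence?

Each string has the form J^{n-2} B^{2n+3} V^{2n-1}, where the shown terms are n = 3, 4, 5, 6, 7.
Setting n = 8 gives 6, 19, 15 characters in each block.

JJJJJJBBBBBBBBBBBBBBBBBBBVVVVVVVVVVVVVVV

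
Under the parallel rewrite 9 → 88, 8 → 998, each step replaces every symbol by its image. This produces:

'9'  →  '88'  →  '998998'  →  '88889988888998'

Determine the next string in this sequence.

99899899899888889989989989989988888998

Applying the rule to each of the 14 symbols of 88889988888998 gives the pieces 998 998 998 998 88 88 998 998 998 998 998 88 88 998, which concatenate to the answer.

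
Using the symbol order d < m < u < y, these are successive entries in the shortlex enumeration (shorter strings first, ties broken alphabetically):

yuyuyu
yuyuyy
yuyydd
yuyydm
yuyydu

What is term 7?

Stepping forward 2 times from yuyydu: yuyydu → yuyydy, then the target.

yuyymd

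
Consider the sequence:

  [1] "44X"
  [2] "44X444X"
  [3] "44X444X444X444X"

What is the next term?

s(k+1) = s(k)·4·s(k) — each term doubles the last with '4' between the halves.
One more doubling of 44X444X444X444X gives the answer.

44X444X444X444X444X444X444X444X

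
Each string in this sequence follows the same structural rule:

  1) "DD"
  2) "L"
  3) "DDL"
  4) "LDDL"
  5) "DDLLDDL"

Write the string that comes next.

LDDLDDLLDDL

This is a Fibonacci-style word recurrence s(k) = s(k−2)·s(k−1): e.g. DD·L = DDL.
Continuing: LDDL · DDLLDDL gives term 6.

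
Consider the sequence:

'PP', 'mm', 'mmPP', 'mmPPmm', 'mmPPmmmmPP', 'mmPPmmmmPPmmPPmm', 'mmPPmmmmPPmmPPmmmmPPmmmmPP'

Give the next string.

mmPPmmmmPPmmPPmmmmPPmmmmPPmmPPmmmmPPmmPPmm

This is a Fibonacci-style word recurrence s(k) = s(k−1)·s(k−2): e.g. mm·PP = mmPP.
The next term joins mmPPmmmmPPmmPPmmmmPPmmmmPP and mmPPmmmmPPmmPPmm.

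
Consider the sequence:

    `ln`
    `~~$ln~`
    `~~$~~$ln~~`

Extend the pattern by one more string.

Every step adds ~~$ to the front and ~ to the end of the previous string.
So the next term is ~~$·~~$~~$ln~~·~.

~~$~~$~~$ln~~~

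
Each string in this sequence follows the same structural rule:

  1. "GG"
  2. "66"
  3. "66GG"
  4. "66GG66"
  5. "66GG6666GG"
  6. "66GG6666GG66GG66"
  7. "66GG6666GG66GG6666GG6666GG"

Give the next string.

66GG6666GG66GG6666GG6666GG66GG6666GG66GG66

This is a Fibonacci-style word recurrence s(k) = s(k−1)·s(k−2): e.g. 66·GG = 66GG.
The next term joins 66GG6666GG66GG6666GG6666GG and 66GG6666GG66GG66.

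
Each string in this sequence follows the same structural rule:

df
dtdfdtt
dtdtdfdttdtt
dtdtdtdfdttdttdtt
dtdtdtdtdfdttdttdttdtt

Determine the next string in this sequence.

Each term wraps the previous one in dt on the left and dtt on the right.
Applying this once more to dtdtdtdtdfdttdttdttdtt:

dtdtdtdtdtdfdttdttdttdttdtt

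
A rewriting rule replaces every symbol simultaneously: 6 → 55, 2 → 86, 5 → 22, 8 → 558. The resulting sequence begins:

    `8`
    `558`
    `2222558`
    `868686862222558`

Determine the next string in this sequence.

55855558555585555855868686862222558

Applying the rule to each of the 15 symbols of 868686862222558 gives the pieces 558 55 558 55 558 55 558 55 86 86 86 86 22 22 558, which concatenate to the answer.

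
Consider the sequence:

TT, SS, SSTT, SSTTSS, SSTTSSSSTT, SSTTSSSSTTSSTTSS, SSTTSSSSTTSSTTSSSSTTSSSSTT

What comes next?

Each term (from the third on) is the previous term followed by the one before it: term 3 = SS·TT = SSTT.
Continuing: SSTTSSSSTTSSTTSSSSTTSSSSTT · SSTTSSSSTTSSTTSS gives term 8.

SSTTSSSSTTSSTTSSSSTTSSSSTTSSTTSSSSTTSSTTSS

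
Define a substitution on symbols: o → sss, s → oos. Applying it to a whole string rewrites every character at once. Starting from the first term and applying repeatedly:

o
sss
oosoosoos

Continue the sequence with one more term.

Expanding oosoosoos: o→sss, o→sss, s→oos, o→sss, o→sss, s→oos, o→sss, o→sss, s→oos. Concatenated: sss sss oos sss sss oos sss sss oos.

ssssssoosssssssoosssssssoos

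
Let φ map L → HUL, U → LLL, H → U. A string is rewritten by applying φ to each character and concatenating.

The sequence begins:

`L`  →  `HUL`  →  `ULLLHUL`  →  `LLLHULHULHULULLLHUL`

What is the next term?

HULHULHULULLLHULULLLHULULLLHULLLLHULHULHULULLLHUL

φ(LLLHULHULHULULLLHUL) expands symbol-by-symbol to HUL HUL HUL U LLL HUL U LLL HUL U LLL HUL LLL HUL HUL HUL U LLL HUL; joining the 19 pieces gives the next term.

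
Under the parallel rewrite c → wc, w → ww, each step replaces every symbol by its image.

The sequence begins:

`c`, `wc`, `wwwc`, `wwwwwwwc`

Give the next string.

Expanding wwwwwwwc: w→ww, w→ww, w→ww, w→ww, w→ww, w→ww, w→ww, c→wc. Concatenated: ww ww ww ww ww ww ww wc.

wwwwwwwwwwwwwwwc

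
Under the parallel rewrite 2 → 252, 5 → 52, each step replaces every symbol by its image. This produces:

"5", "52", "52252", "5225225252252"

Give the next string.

Rewriting the 13 symbols of 5225225252252 one by one yields 52 252 252 52 252 252 52 252 52 252 252 52 252; concatenated:

5225225252252252522525225225252252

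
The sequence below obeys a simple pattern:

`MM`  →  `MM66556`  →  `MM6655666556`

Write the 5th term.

Each term is the previous one with 66556 appended.
From MM6655666556, 2 further steps: MM6655666556 → MM665566655666556 → (answer).

MM66556665566655666556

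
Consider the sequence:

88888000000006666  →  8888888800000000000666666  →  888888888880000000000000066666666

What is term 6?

888888888888888888880000000000000000000000066666666666666

Each string has the form 8^{3n-1} 0^{3n+2} 6^{2n}, where the shown terms are n = 2, 3, 4.
At n = 7 the blocks have lengths 20, 23, 14.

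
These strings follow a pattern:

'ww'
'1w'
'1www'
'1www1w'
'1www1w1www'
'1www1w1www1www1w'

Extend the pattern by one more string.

This is a Fibonacci-style word recurrence s(k) = s(k−1)·s(k−2): e.g. 1w·ww = 1www.
So term 7 is 1www1w1www1www1w·1www1w1www.

1www1w1www1www1w1www1w1www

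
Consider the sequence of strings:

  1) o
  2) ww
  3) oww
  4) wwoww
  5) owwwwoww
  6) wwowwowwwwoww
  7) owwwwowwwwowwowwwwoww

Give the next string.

Each term (from the third on) is the two preceding terms concatenated in order: term 3 = o·ww = oww.
Continuing: wwowwowwwwoww · owwwwowwwwowwowwwwoww gives term 8.

wwowwowwwwowwowwwwowwwwowwowwwwoww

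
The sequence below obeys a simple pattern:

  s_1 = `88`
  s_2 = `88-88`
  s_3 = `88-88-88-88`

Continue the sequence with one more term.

88-88-88-88-88-88-88-88

Each string is two copies of the previous one joined by '-'.
So the next term is two copies of 88-88-88-88 with '-' between the halves.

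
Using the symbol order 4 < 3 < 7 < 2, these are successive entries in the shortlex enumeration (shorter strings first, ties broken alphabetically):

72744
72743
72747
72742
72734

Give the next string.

72733

Treat 72734 as a base-4 numeral over the given alphabet and add one, carrying through any trailing 2's.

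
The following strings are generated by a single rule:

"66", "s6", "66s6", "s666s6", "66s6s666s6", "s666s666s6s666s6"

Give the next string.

66s6s666s6s666s666s6s666s6

Each term (from the third on) is the two preceding terms concatenated in order: term 3 = 66·s6 = 66s6.
Continuing: 66s6s666s6 · s666s666s6s666s6 gives term 7.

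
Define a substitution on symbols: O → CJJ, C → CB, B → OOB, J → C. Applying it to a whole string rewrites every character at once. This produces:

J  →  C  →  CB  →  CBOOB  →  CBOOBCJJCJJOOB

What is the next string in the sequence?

CBOOBCJJCJJOOBCBCCCBCCCJJCJJOOB

φ(CBOOBCJJCJJOOB) expands symbol-by-symbol to CB OOB CJJ CJJ OOB CB C C CB C C CJJ CJJ OOB; joining the 14 pieces gives the next term.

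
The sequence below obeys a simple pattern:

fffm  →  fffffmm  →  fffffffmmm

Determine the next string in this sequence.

Each string has the form f^{2n+1} m^{n} (n = 1, 2, …).
For the next term, n = 4, so the run lengths are 9, 4.

fffffffffmmmm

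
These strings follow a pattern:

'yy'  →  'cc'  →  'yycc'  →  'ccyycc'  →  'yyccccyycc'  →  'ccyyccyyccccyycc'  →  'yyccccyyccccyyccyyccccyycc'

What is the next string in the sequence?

ccyyccyyccccyyccyyccccyyccccyyccyyccccyycc

This is a Fibonacci-style word recurrence s(k) = s(k−2)·s(k−1): e.g. yy·cc = yycc.
Continuing: ccyyccyyccccyycc · yyccccyyccccyyccyyccccyycc gives term 8.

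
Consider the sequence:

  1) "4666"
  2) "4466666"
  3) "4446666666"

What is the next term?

4444666666666

Term n consists of n 4's, followed by 2n+1 6's (n = 1, 2, …).
For the next term, n = 4, so the run lengths are 4, 9.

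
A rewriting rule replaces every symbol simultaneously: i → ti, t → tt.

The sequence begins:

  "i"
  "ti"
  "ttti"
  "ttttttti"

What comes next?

ttttttttttttttti

Expanding ttttttti: t→tt, t→tt, t→tt, t→tt, t→tt, t→tt, t→tt, i→ti. Concatenated: tt tt tt tt tt tt tt ti.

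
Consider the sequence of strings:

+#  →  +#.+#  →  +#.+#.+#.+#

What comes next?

Each string is two copies of the previous one joined by '.'.
So the next term is two copies of +#.+#.+#.+# with '.' between the halves.

+#.+#.+#.+#.+#.+#.+#.+#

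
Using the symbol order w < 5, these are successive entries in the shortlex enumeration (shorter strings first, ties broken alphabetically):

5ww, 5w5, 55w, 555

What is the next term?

After 555 the length-3 strings are exhausted; the first length-4 string is 4 copies of w.

wwww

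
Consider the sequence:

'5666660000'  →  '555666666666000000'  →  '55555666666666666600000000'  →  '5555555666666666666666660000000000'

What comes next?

The n-th term is 2n-1 5's then 4n+1 6's then 2n+2 0's (n = 1, 2, …).
Setting n = 5 gives 9, 21, 12 characters in each block.

555555555666666666666666666666000000000000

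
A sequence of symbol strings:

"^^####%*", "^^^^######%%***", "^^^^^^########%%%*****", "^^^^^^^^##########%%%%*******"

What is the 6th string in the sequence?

Each string has the form ^^{2n} #^{2n+2} %^{n} *^{2n-1} (n = 1, 2, …).
At n = 6 the blocks have lengths 12, 14, 6, 11.

^^^^^^^^^^^^##############%%%%%%***********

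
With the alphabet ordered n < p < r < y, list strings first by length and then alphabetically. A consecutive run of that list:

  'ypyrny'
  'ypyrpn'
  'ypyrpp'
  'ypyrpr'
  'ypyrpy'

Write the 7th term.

Advancing 2 positions from ypyrpy through ypyrpy → ypyrrn reaches term 7.

ypyrrp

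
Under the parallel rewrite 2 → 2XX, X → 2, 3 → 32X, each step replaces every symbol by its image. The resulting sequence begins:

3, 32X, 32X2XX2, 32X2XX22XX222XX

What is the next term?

Rewriting the 15 symbols of 32X2XX22XX222XX one by one yields 32X 2XX 2 2XX 2 2 2XX 2XX 2 2 2XX 2XX 2XX 2 2; concatenated:

32X2XX22XX222XX2XX222XX2XX2XX22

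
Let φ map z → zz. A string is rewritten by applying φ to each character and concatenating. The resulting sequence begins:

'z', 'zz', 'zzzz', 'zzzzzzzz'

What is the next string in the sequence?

Expanding zzzzzzzz: z→zz, z→zz, z→zz, z→zz, z→zz, z→zz, z→zz, z→zz. Concatenated: zz zz zz zz zz zz zz zz.

zzzzzzzzzzzzzzzz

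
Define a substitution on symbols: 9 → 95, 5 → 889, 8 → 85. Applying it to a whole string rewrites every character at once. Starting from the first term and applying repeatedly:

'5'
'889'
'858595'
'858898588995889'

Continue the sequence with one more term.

Rewriting the 15 symbols of 858898588995889 one by one yields 85 889 85 85 95 85 889 85 85 95 95 889 85 85 95; concatenated:

858898585958588985859595889858595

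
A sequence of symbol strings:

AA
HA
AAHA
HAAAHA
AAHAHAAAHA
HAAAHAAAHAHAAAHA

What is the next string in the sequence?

AAHAHAAAHAHAAAHAAAHAHAAAHA

From term 3 onward, concatenate the second-to-last term with the last: AA·HA = AAHA, HA·AAHA = HAAAHA, …
So term 7 is AAHAHAAAHA·HAAAHAAAHAHAAAHA.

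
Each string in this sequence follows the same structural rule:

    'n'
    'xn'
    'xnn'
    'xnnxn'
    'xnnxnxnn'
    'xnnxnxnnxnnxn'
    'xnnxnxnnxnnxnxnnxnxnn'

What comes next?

This is a Fibonacci-style word recurrence s(k) = s(k−1)·s(k−2): e.g. xn·n = xnn.
The next term joins xnnxnxnnxnnxnxnnxnxnn and xnnxnxnnxnnxn.

xnnxnxnnxnnxnxnnxnxnnxnnxnxnnxnnxn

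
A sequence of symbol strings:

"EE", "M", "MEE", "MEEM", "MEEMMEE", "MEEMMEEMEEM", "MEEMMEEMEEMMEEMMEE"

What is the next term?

MEEMMEEMEEMMEEMMEEMEEMMEEMEEM

This is a Fibonacci-style word recurrence s(k) = s(k−1)·s(k−2): e.g. M·EE = MEE.
So term 8 is MEEMMEEMEEMMEEMMEE·MEEMMEEMEEM.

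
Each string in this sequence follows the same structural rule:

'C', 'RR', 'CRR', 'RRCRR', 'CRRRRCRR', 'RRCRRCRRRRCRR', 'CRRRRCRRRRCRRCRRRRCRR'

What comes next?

From term 3 onward, concatenate the second-to-last term with the last: C·RR = CRR, RR·CRR = RRCRR, …
The next term joins RRCRRCRRRRCRR and CRRRRCRRRRCRRCRRRRCRR.

RRCRRCRRRRCRRCRRRRCRRRRCRRCRRRRCRR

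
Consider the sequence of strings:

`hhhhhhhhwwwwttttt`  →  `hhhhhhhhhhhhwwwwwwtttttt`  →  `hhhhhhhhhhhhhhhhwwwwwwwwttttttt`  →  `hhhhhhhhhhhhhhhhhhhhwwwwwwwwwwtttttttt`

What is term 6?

hhhhhhhhhhhhhhhhhhhhhhhhhhhhwwwwwwwwwwwwwwtttttttttt

Reading off run lengths: h runs 8, 12, 16, 20; w runs 4, 6, 8, 10; t runs 5, 6, 7, 8 — each is linear in n, where the shown terms are n = 2, 3, 4, 5.
Setting n = 7 gives 28, 14, 10 characters in each block.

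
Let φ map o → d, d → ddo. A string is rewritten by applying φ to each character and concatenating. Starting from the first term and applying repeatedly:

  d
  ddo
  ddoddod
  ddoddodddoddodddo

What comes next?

φ(ddoddodddoddodddo) expands symbol-by-symbol to ddo ddo d ddo ddo d ddo ddo ddo d ddo ddo d ddo ddo ddo d; joining the 17 pieces gives the next term.

ddoddodddoddodddoddoddodddoddodddoddoddod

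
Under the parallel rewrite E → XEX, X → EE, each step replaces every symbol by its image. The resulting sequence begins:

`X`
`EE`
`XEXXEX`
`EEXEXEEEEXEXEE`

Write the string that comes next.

Applying the rule to each of the 14 symbols of EEXEXEEEEXEXEE gives the pieces XEX XEX EE XEX EE XEX XEX XEX XEX EE XEX EE XEX XEX, which concatenate to the answer.

XEXXEXEEXEXEEXEXXEXXEXXEXEEXEXEEXEXXEX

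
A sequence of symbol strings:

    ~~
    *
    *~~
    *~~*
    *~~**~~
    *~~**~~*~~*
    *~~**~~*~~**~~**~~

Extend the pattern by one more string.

From term 3 onward, concatenate the last term with the second-to-last: *·~~ = *~~, *~~·* = *~~*, …
Continuing: *~~**~~*~~**~~**~~ · *~~**~~*~~* gives term 8.

*~~**~~*~~**~~**~~*~~**~~*~~*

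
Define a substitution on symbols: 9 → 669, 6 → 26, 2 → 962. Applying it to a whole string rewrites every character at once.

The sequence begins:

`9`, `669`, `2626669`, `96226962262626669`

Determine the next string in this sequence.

6692696296226669269629622696226962262626669

φ(96226962262626669) expands symbol-by-symbol to 669 26 962 962 26 669 26 962 962 26 962 26 962 26 26 26 669; joining the 17 pieces gives the next term.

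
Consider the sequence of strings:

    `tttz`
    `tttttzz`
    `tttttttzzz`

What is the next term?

Each string has the form t^{2n+1} z^{n} (n = 1, 2, …).
Setting n = 4 gives 9, 4 characters in each block.

tttttttttzzzz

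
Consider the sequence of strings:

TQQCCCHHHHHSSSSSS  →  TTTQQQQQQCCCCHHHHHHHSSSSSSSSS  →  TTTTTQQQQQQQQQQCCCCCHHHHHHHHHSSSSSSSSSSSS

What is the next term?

TTTTTTTQQQQQQQQQQQQQQCCCCCCHHHHHHHHHHHSSSSSSSSSSSSSSS

The n-th term is 2n-1 T's then 4n-2 Q's then n+2 C's then 2n+3 H's then 3n+3 S's (n = 1, 2, …).
At n = 4 the blocks have lengths 7, 14, 6, 11, 15.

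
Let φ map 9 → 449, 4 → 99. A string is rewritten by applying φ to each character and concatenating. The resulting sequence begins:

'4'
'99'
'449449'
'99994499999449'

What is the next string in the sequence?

Rewriting the 14 symbols of 99994499999449 one by one yields 449 449 449 449 99 99 449 449 449 449 449 99 99 449; concatenated:

44944944944999994494494494494499999449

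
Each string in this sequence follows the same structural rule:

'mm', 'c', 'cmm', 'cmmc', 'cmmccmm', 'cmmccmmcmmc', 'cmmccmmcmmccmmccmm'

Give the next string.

This is a Fibonacci-style word recurrence s(k) = s(k−1)·s(k−2): e.g. c·mm = cmm.
So term 8 is cmmccmmcmmccmmccmm·cmmccmmcmmc.

cmmccmmcmmccmmccmmcmmccmmcmmc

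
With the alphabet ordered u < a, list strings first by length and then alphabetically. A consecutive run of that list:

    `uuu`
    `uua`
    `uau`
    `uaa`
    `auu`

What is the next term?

Find the rightmost character of auu below a, bump it to the next letter, and reset everything to its right to u.

aua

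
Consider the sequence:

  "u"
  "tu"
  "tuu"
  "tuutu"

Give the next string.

Each term (from the third on) is the previous term followed by the one before it: term 3 = tu·u = tuu.
The next term joins tuutu and tuu.

tuututuu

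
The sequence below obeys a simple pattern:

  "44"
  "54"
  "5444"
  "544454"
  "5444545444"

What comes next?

Each term (from the third on) is the previous term followed by the one before it: term 3 = 54·44 = 5444.
So term 6 is 5444545444·544454.

5444545444544454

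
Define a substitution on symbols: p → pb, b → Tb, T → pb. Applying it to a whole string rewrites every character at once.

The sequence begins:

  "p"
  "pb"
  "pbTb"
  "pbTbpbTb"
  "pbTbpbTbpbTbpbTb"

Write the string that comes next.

Rewriting the 16 symbols of pbTbpbTbpbTbpbTb one by one yields pb Tb pb Tb pb Tb pb Tb pb Tb pb Tb pb Tb pb Tb; concatenated:

pbTbpbTbpbTbpbTbpbTbpbTbpbTbpbTb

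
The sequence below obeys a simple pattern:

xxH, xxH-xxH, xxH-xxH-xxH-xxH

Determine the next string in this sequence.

xxH-xxH-xxH-xxH-xxH-xxH-xxH-xxH

Every step duplicates the string with '-' between the halves.
One more doubling of xxH-xxH-xxH-xxH gives the answer.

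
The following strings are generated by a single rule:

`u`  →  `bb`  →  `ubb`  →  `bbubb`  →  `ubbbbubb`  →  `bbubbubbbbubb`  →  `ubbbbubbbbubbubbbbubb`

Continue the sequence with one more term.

bbubbubbbbubbubbbbubbbbubbubbbbubb

Each term (from the third on) is the two preceding terms concatenated in order: term 3 = u·bb = ubb.
The next term joins bbubbubbbbubb and ubbbbubbbbubbubbbbubb.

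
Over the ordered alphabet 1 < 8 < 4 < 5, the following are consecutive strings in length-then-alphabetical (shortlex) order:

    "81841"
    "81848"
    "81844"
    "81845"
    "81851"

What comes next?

The successor of 81851 increments the rightmost position that isn't already 5 and resets every position after it to 1.

81858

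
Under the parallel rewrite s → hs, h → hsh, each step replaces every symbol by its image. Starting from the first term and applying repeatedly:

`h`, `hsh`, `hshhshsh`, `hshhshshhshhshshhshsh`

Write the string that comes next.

Replace each of the 21 characters of hshhshshhshhshshhshsh in place — hsh hs hsh hsh hs hsh hs hsh hsh hs hsh hsh hs hsh hs hsh hsh hs hsh hs hsh — and concatenate.

hshhshshhshhshshhshshhshhshshhshhshshhshshhshhshshhshsh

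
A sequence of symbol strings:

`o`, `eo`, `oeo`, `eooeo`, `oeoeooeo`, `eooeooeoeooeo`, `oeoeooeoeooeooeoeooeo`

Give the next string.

eooeooeoeooeooeoeooeoeooeooeoeooeo

From term 3 onward, concatenate the second-to-last term with the last: o·eo = oeo, eo·oeo = eooeo, …
Continuing: eooeooeoeooeo · oeoeooeoeooeooeoeooeo gives term 8.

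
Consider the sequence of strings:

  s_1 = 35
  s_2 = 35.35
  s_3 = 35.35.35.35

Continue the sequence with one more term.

Every step duplicates the string with '.' between the halves.
Doubling 35.35.35.35 with '.' between the halves:

35.35.35.35.35.35.35.35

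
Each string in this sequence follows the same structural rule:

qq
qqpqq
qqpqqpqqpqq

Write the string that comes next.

Every step duplicates the string with 'p' between the halves.
Doubling qqpqqpqqpqq with 'p' between the halves:

qqpqqpqqpqqpqqpqqpqqpqq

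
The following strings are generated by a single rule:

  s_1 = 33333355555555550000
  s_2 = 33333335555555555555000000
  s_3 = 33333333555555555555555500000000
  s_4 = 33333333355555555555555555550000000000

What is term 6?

The n-th term is n+3 3's then 3n+1 5's then 2n-2 0's, where the shown terms are n = 3, 4, 5, 6.
For term 6, n = 8, so the run lengths are 11, 25, 14.

33333333333555555555555555555555555500000000000000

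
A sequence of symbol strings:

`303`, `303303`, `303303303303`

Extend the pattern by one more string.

Each string is two copies of the previous one concatenated.
Doubling 303303303303:

303303303303303303303303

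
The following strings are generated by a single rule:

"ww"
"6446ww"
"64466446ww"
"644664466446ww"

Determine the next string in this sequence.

Every step adds 6446 at the front: s(k+1) = 6446·s(k).
Applying this once more to 644664466446ww:

6446644664466446ww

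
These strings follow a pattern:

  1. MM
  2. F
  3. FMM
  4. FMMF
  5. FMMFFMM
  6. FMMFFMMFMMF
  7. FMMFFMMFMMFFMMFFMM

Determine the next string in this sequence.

FMMFFMMFMMFFMMFFMMFMMFFMMFMMF

This is a Fibonacci-style word recurrence s(k) = s(k−1)·s(k−2): e.g. F·MM = FMM.
Continuing: FMMFFMMFMMFFMMFFMM · FMMFFMMFMMF gives term 8.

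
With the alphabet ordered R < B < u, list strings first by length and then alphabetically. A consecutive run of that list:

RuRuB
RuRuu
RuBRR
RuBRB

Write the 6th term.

RuBBR

Stepping forward 2 times from RuBRB: RuBRB → RuBRu, then the target.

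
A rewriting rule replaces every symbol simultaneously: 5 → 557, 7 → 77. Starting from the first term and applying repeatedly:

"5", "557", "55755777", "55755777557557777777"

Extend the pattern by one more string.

Replace each of the 20 characters of 55755777557557777777 in place — 557 557 77 557 557 77 77 77 557 557 77 557 557 77 77 77 77 77 77 77 — and concatenate.

557557775575577777775575577755755777777777777777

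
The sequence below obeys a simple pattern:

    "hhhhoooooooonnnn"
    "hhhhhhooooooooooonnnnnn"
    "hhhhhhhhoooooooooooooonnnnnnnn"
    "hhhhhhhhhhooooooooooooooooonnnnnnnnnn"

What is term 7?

hhhhhhhhhhhhhhhhoooooooooooooooooooooooooonnnnnnnnnnnnnnnn

Reading off run lengths: h runs 4, 6, 8, 10; o runs 8, 11, 14, 17; n runs 4, 6, 8, 10 — each is linear in n, where the shown terms are n = 2, 3, 4, 5.
For term 7, n = 8, so the run lengths are 16, 26, 16.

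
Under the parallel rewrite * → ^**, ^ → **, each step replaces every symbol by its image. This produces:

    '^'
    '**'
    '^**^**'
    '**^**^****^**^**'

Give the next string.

Applying the rule to each of the 16 symbols of **^**^****^**^** gives the pieces ^** ^** ** ^** ^** ** ^** ^** ^** ^** ** ^** ^** ** ^** ^**, which concatenate to the answer.

^**^****^**^****^**^**^**^****^**^****^**^**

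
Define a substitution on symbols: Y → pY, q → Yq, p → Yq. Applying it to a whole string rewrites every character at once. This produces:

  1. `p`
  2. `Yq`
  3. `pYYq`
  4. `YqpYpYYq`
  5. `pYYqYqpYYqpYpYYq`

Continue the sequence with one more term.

Rewriting the 16 symbols of pYYqYqpYYqpYpYYq one by one yields Yq pY pY Yq pY Yq Yq pY pY Yq Yq pY Yq pY pY Yq; concatenated:

YqpYpYYqpYYqYqpYpYYqYqpYYqpYpYYq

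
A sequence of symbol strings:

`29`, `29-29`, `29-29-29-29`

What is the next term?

Every step duplicates the string with '-' between the halves.
One more doubling of 29-29-29-29 gives the answer.

29-29-29-29-29-29-29-29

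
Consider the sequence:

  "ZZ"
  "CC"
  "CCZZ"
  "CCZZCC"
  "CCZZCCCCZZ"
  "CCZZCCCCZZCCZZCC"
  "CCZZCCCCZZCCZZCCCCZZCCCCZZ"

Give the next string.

CCZZCCCCZZCCZZCCCCZZCCCCZZCCZZCCCCZZCCZZCC

This is a Fibonacci-style word recurrence s(k) = s(k−1)·s(k−2): e.g. CC·ZZ = CCZZ.
So term 8 is CCZZCCCCZZCCZZCCCCZZCCCCZZ·CCZZCCCCZZCCZZCC.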